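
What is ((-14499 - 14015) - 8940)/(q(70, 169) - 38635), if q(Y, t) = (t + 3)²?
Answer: 37454/9051 ≈ 4.1381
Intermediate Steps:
q(Y, t) = (3 + t)²
((-14499 - 14015) - 8940)/(q(70, 169) - 38635) = ((-14499 - 14015) - 8940)/((3 + 169)² - 38635) = (-28514 - 8940)/(172² - 38635) = -37454/(29584 - 38635) = -37454/(-9051) = -37454*(-1/9051) = 37454/9051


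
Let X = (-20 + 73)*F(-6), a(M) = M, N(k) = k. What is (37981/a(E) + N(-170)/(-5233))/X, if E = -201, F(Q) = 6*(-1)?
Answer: 198720403/334482894 ≈ 0.59411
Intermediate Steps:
F(Q) = -6
X = -318 (X = (-20 + 73)*(-6) = 53*(-6) = -318)
(37981/a(E) + N(-170)/(-5233))/X = (37981/(-201) - 170/(-5233))/(-318) = (37981*(-1/201) - 170*(-1/5233))*(-1/318) = (-37981/201 + 170/5233)*(-1/318) = -198720403/1051833*(-1/318) = 198720403/334482894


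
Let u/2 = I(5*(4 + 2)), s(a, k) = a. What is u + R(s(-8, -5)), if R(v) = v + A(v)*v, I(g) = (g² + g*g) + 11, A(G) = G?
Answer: 3678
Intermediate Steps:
I(g) = 11 + 2*g² (I(g) = (g² + g²) + 11 = 2*g² + 11 = 11 + 2*g²)
u = 3622 (u = 2*(11 + 2*(5*(4 + 2))²) = 2*(11 + 2*(5*6)²) = 2*(11 + 2*30²) = 2*(11 + 2*900) = 2*(11 + 1800) = 2*1811 = 3622)
R(v) = v + v² (R(v) = v + v*v = v + v²)
u + R(s(-8, -5)) = 3622 - 8*(1 - 8) = 3622 - 8*(-7) = 3622 + 56 = 3678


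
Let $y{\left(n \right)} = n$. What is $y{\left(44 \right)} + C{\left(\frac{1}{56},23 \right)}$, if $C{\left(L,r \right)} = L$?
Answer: $\frac{2465}{56} \approx 44.018$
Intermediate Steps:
$y{\left(44 \right)} + C{\left(\frac{1}{56},23 \right)} = 44 + \frac{1}{56} = \frac{2465}{56}$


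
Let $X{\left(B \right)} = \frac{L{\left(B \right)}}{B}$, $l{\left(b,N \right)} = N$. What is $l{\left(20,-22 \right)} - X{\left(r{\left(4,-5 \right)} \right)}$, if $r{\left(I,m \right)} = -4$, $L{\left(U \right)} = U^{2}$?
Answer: $-18$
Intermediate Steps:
$X{\left(B \right)} = B$ ($X{\left(B \right)} = \frac{B^{2}}{B} = B$)
$l{\left(20,-22 \right)} - X{\left(r{\left(4,-5 \right)} \right)} = -22 - -4 = -22 + 4 = -18$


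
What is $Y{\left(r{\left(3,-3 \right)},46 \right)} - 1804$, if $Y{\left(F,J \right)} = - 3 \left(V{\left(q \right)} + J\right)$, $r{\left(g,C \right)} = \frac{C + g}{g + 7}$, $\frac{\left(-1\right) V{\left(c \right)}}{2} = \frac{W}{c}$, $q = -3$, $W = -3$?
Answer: $-1936$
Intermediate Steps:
$V{\left(c \right)} = \frac{6}{c}$ ($V{\left(c \right)} = - 2 \left(- \frac{3}{c}\right) = \frac{6}{c}$)
$r{\left(g,C \right)} = \frac{C + g}{7 + g}$
$Y{\left(F,J \right)} = 6 - 3 J$ ($Y{\left(F,J \right)} = - 3 \left(\frac{6}{-3} + J\right) = - 3 \left(6 \left(- \frac{1}{3}\right) + J\right) = - 3 \left(-2 + J\right) = 6 - 3 J$)
$Y{\left(r{\left(3,-3 \right)},46 \right)} - 1804 = \left(6 - 138\right) - 1804 = -132 - 1804 = -1936$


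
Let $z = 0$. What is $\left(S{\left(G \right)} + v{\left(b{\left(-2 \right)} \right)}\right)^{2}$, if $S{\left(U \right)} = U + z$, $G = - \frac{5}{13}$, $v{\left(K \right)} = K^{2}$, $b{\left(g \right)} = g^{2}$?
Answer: $\frac{41209}{169} \approx 243.84$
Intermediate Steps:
$G = - \frac{5}{13}$ ($G = \left(-5\right) \frac{1}{13} = - \frac{5}{13} \approx -0.38462$)
$S{\left(U \right)} = U$ ($S{\left(U \right)} = U + 0 = U$)
$\left(S{\left(G \right)} + v{\left(b{\left(-2 \right)} \right)}\right)^{2} = \left(- \frac{5}{13} + \left(\left(-2\right)^{2}\right)^{2}\right)^{2} = \left(- \frac{5}{13} + 4^{2}\right)^{2} = \left(- \frac{5}{13} + 16\right)^{2} = \left(\frac{203}{13}\right)^{2} = \frac{41209}{169}$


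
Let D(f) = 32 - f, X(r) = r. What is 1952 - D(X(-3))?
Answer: 1917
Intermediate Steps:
1952 - D(X(-3)) = 1952 - (32 - 1*(-3)) = 1952 - (32 + 3) = 1952 - 1*35 = 1952 - 35 = 1917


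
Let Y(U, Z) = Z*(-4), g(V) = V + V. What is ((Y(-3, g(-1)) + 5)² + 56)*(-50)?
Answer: -11250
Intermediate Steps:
g(V) = 2*V
Y(U, Z) = -4*Z
((Y(-3, g(-1)) + 5)² + 56)*(-50) = ((-8*(-1) + 5)² + 56)*(-50) = ((-4*(-2) + 5)² + 56)*(-50) = ((8 + 5)² + 56)*(-50) = (13² + 56)*(-50) = (169 + 56)*(-50) = 225*(-50) = -11250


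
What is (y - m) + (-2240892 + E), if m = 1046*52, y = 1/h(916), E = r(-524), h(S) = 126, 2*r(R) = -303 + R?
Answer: -144628942/63 ≈ -2.2957e+6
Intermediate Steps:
r(R) = -303/2 + R/2 (r(R) = (-303 + R)/2 = -303/2 + R/2)
E = -827/2 (E = -303/2 + (½)*(-524) = -303/2 - 262 = -827/2 ≈ -413.50)
y = 1/126 ≈ 0.0079365
m = 54392
(y - m) + (-2240892 + E) = (1/126 - 1*54392) + (-2240892 - 827/2) = (1/126 - 54392) - 4482611/2 = -6853391/126 - 4482611/2 = -144628942/63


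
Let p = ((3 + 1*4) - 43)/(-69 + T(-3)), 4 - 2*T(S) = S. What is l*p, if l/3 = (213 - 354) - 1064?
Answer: -260280/131 ≈ -1986.9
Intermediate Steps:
l = -3615 (l = 3*((213 - 354) - 1064) = 3*(-141 - 1064) = 3*(-1205) = -3615)
T(S) = 2 - S/2
p = 72/131 (p = ((3 + 1*4) - 43)/(-69 + (2 - ½*(-3))) = ((3 + 4) - 43)/(-69 + (2 + 3/2)) = (7 - 43)/(-69 + 7/2) = -36/(-131/2) = -36*(-2/131) = 72/131 ≈ 0.54962)
l*p = -3615*72/131 = -260280/131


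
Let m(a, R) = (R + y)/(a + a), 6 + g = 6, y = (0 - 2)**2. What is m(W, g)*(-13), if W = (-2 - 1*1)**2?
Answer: -26/9 ≈ -2.8889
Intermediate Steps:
y = 4 (y = (-2)**2 = 4)
g = 0 (g = -6 + 6 = 0)
W = 9 (W = (-2 - 1)**2 = (-3)**2 = 9)
m(a, R) = (4 + R)/(2*a) (m(a, R) = (R + 4)/(a + a) = (4 + R)/((2*a)) = (4 + R)*(1/(2*a)) = (4 + R)/(2*a))
m(W, g)*(-13) = ((1/2)*(4 + 0)/9)*(-13) = ((1/2)*(1/9)*4)*(-13) = (2/9)*(-13) = -26/9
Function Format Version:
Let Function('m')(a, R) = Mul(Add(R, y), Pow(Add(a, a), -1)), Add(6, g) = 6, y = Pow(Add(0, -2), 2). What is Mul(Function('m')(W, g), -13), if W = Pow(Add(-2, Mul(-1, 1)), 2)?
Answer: Rational(-26, 9) ≈ -2.8889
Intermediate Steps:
y = 4 (y = Pow(-2, 2) = 4)
g = 0 (g = Add(-6, 6) = 0)
W = 9 (W = Pow(Add(-2, -1), 2) = Pow(-3, 2) = 9)
Function('m')(a, R) = Mul(Rational(1, 2), Pow(a, -1), Add(4, R)) (Function('m')(a, R) = Mul(Add(R, 4), Pow(Add(a, a), -1)) = Mul(Add(4, R), Pow(Mul(2, a), -1)) = Mul(Add(4, R), Mul(Rational(1, 2), Pow(a, -1))) = Mul(Rational(1, 2), Pow(a, -1), Add(4, R)))
Mul(Function('m')(W, g), -13) = Mul(Mul(Rational(1, 2), Pow(9, -1), Add(4, 0)), -13) = Mul(Mul(Rational(1, 2), Rational(1, 9), 4), -13) = Mul(Rational(2, 9), -13) = Rational(-26, 9)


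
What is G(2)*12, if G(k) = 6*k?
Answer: 144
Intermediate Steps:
G(2)*12 = (6*2)*12 = 12*12 = 144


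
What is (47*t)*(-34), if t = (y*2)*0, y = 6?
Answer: 0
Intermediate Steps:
t = 0 (t = (6*2)*0 = 12*0 = 0)
(47*t)*(-34) = (47*0)*(-34) = 0*(-34) = 0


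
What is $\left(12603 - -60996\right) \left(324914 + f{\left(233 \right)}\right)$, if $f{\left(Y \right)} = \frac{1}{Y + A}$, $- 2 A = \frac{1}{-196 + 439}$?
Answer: $\frac{2707875538567296}{113237} \approx 2.3913 \cdot 10^{10}$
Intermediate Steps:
$A = - \frac{1}{486}$ ($A = - \frac{1}{2 \left(-196 + 439\right)} = - \frac{1}{2 \cdot 243} = \left(- \frac{1}{2}\right) \frac{1}{243} = - \frac{1}{486} \approx -0.0020576$)
$f{\left(Y \right)} = \frac{1}{- \frac{1}{486} + Y}$ ($f{\left(Y \right)} = \frac{1}{Y - \frac{1}{486}} = \frac{1}{- \frac{1}{486} + Y}$)
$\left(12603 - -60996\right) \left(324914 + f{\left(233 \right)}\right) = \left(12603 - -60996\right) \left(324914 + \frac{486}{-1 + 486 \cdot 233}\right) = \left(12603 + 60996\right) \left(324914 + \frac{486}{-1 + 113238}\right) = 73599 \left(324914 + \frac{486}{113237}\right) = 73599 \cdot \frac{36792287104}{113237} = \frac{2707875538567296}{113237}$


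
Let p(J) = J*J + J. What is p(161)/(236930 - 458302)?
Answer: -13041/110686 ≈ -0.11782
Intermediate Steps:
p(J) = J + J² (p(J) = J² + J = J + J²)
p(161)/(236930 - 458302) = (161*(1 + 161))/(236930 - 458302) = (161*162)/(-221372) = 26082*(-1/221372) = -13041/110686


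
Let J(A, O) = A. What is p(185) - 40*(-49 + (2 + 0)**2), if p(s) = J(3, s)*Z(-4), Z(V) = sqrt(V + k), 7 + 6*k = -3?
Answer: 1800 + I*sqrt(51) ≈ 1800.0 + 7.1414*I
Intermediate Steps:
k = -5/3 (k = -7/6 + (1/6)*(-3) = -7/6 - 1/2 = -5/3 ≈ -1.6667)
Z(V) = sqrt(-5/3 + V) (Z(V) = sqrt(V - 5/3) = sqrt(-5/3 + V))
p(s) = I*sqrt(51) (p(s) = 3*(sqrt(-15 + 9*(-4))/3) = 3*(sqrt(-15 - 36)/3) = 3*(sqrt(-51)/3) = 3*((I*sqrt(51))/3) = 3*(I*sqrt(51)/3) = I*sqrt(51))
p(185) - 40*(-49 + (2 + 0)**2) = I*sqrt(51) - 40*(-49 + (2 + 0)**2) = I*sqrt(51) - 40*(-49 + 2**2) = I*sqrt(51) - 40*(-49 + 4) = I*sqrt(51) - 40*(-45) = I*sqrt(51) + 1800 = 1800 + I*sqrt(51)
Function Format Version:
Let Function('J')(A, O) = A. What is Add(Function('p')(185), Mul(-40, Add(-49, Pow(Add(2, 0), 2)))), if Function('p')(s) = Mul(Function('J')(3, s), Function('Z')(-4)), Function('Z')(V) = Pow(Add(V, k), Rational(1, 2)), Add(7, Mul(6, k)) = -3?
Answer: Add(1800, Mul(I, Pow(51, Rational(1, 2)))) ≈ Add(1800.0, Mul(7.1414, I))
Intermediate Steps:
k = Rational(-5, 3) (k = Add(Rational(-7, 6), Mul(Rational(1, 6), -3)) = Add(Rational(-7, 6), Rational(-1, 2)) = Rational(-5, 3) ≈ -1.6667)
Function('Z')(V) = Pow(Add(Rational(-5, 3), V), Rational(1, 2)) (Function('Z')(V) = Pow(Add(V, Rational(-5, 3)), Rational(1, 2)) = Pow(Add(Rational(-5, 3), V), Rational(1, 2)))
Function('p')(s) = Mul(I, Pow(51, Rational(1, 2))) (Function('p')(s) = Mul(3, Mul(Rational(1, 3), Pow(Add(-15, Mul(9, -4)), Rational(1, 2)))) = Mul(3, Mul(Rational(1, 3), Pow(Add(-15, -36), Rational(1, 2)))) = Mul(3, Mul(Rational(1, 3), Pow(-51, Rational(1, 2)))) = Mul(3, Mul(Rational(1, 3), Mul(I, Pow(51, Rational(1, 2))))) = Mul(3, Mul(Rational(1, 3), I, Pow(51, Rational(1, 2)))) = Mul(I, Pow(51, Rational(1, 2))))
Add(Function('p')(185), Mul(-40, Add(-49, Pow(Add(2, 0), 2)))) = Add(Mul(I, Pow(51, Rational(1, 2))), Mul(-40, Add(-49, Pow(Add(2, 0), 2)))) = Add(Mul(I, Pow(51, Rational(1, 2))), Mul(-40, Add(-49, Pow(2, 2)))) = Add(Mul(I, Pow(51, Rational(1, 2))), Mul(-40, Add(-49, 4))) = Add(Mul(I, Pow(51, Rational(1, 2))), Mul(-40, -45)) = Add(Mul(I, Pow(51, Rational(1, 2))), 1800) = Add(1800, Mul(I, Pow(51, Rational(1, 2))))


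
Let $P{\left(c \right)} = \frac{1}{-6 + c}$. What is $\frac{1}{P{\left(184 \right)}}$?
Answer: $178$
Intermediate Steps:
$\frac{1}{P{\left(184 \right)}} = \frac{1}{\frac{1}{-6 + 184}} = \frac{1}{\frac{1}{178}} = 178$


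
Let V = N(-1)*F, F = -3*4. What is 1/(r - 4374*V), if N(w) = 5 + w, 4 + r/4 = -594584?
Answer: -1/2168400 ≈ -4.6117e-7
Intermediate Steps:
r = -2378352 (r = -16 + 4*(-594584) = -16 - 2378336 = -2378352)
F = -12
V = -48 (V = (5 - 1)*(-12) = 4*(-12) = -48)
1/(r - 4374*V) = 1/(-2378352 - 4374*(-48)) = 1/(-2378352 + 209952) = 1/(-2168400) = -1/2168400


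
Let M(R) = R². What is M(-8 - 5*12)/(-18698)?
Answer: -2312/9349 ≈ -0.24730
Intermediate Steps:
M(-8 - 5*12)/(-18698) = (-8 - 5*12)²/(-18698) = (-8 - 60)²*(-1/18698) = (-68)²*(-1/18698) = 4624*(-1/18698) = -2312/9349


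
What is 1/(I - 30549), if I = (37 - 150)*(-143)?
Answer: -1/14390 ≈ -6.9493e-5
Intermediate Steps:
I = 16159 (I = -113*(-143) = 16159)
1/(I - 30549) = 1/(16159 - 30549) = 1/(-14390) = -1/14390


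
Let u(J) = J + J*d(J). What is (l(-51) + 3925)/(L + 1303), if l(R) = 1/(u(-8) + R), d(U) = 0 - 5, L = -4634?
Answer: -74574/63289 ≈ -1.1783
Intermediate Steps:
d(U) = -5
u(J) = -4*J (u(J) = J + J*(-5) = J - 5*J = -4*J)
l(R) = 1/(32 + R) (l(R) = 1/(-4*(-8) + R) = 1/(32 + R))
(l(-51) + 3925)/(L + 1303) = (1/(32 - 51) + 3925)/(-4634 + 1303) = (1/(-19) + 3925)/(-3331) = (-1/19 + 3925)*(-1/3331) = (74574/19)*(-1/3331) = -74574/63289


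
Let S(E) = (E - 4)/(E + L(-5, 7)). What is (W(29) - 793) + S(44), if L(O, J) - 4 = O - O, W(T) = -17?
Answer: -4855/6 ≈ -809.17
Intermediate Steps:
L(O, J) = 4 (L(O, J) = 4 + (O - O) = 4 + 0 = 4)
S(E) = (-4 + E)/(4 + E) (S(E) = (E - 4)/(E + 4) = (-4 + E)/(4 + E))
(W(29) - 793) + S(44) = (-17 - 793) + (-4 + 44)/(4 + 44) = -810 + 40/48 = -810 + (1/48)*40 = -810 + ⅚ = -4855/6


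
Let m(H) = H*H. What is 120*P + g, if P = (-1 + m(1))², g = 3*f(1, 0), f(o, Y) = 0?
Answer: 0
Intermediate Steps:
m(H) = H²
g = 0 (g = 3*0 = 0)
P = 0 (P = (-1 + 1²)² = (-1 + 1)² = 0² = 0)
120*P + g = 120*0 + 0 = 0 + 0 = 0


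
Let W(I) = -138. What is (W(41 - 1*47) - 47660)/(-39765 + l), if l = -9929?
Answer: 23899/24847 ≈ 0.96185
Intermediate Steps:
(W(41 - 1*47) - 47660)/(-39765 + l) = (-138 - 47660)/(-39765 - 9929) = -47798/(-49694) = -47798*(-1/49694) = 23899/24847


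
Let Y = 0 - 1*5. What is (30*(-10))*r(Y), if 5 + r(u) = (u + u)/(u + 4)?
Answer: -1500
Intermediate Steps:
Y = -5 (Y = 0 - 5 = -5)
r(u) = -5 + 2*u/(4 + u) (r(u) = -5 + (u + u)/(u + 4) = -5 + (2*u)/(4 + u) = -5 + 2*u/(4 + u))
(30*(-10))*r(Y) = (30*(-10))*((-20 - 3*(-5))/(4 - 5)) = -300*(-20 + 15)/(-1) = -(-300)*(-5) = -300*5 = -1500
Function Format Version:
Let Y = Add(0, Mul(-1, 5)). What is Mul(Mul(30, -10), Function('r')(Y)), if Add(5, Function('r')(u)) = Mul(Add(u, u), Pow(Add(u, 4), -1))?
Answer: -1500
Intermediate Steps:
Y = -5 (Y = Add(0, -5) = -5)
Function('r')(u) = Add(-5, Mul(2, u, Pow(Add(4, u), -1))) (Function('r')(u) = Add(-5, Mul(Add(u, u), Pow(Add(u, 4), -1))) = Add(-5, Mul(Mul(2, u), Pow(Add(4, u), -1))) = Add(-5, Mul(2, u, Pow(Add(4, u), -1))))
Mul(Mul(30, -10), Function('r')(Y)) = Mul(Mul(30, -10), Mul(Pow(Add(4, -5), -1), Add(-20, Mul(-3, -5)))) = Mul(-300, Mul(Pow(-1, -1), Add(-20, 15))) = Mul(-300, Mul(-1, -5)) = Mul(-300, 5) = -1500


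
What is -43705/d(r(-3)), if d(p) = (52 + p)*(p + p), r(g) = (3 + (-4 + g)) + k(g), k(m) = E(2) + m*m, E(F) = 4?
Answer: -43705/1098 ≈ -39.804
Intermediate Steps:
k(m) = 4 + m² (k(m) = 4 + m*m = 4 + m²)
r(g) = 3 + g + g² (r(g) = (3 + (-4 + g)) + (4 + g²) = (-1 + g) + (4 + g²) = 3 + g + g²)
d(p) = 2*p*(52 + p) (d(p) = (52 + p)*(2*p) = 2*p*(52 + p))
-43705/d(r(-3)) = -43705*1/(2*(52 + (3 - 3 + (-3)²))*(3 - 3 + (-3)²)) = -43705*1/(2*(52 + (3 - 3 + 9))*(3 - 3 + 9)) = -43705*1/(18*(52 + 9)) = -43705/(2*9*61) = -43705/1098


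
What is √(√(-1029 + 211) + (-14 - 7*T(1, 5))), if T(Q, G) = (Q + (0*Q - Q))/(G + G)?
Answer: √(-14 + I*√818) ≈ 2.9869 + 4.7877*I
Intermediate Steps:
T(Q, G) = 0 (T(Q, G) = (Q + (0 - Q))/((2*G)) = (Q - Q)*(1/(2*G)) = 0*(1/(2*G)) = 0)
√(√(-1029 + 211) + (-14 - 7*T(1, 5))) = √(√(-1029 + 211) + (-14 - 7*0)) = √(√(-818) + (-14 + 0)) = √(I*√818 - 14) = √(-14 + I*√818)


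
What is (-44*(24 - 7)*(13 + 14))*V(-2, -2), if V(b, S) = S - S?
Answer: 0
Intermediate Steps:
V(b, S) = 0
(-44*(24 - 7)*(13 + 14))*V(-2, -2) = -44*(24 - 7)*(13 + 14)*0 = -748*27*0 = -44*459*0 = -20196*0 = 0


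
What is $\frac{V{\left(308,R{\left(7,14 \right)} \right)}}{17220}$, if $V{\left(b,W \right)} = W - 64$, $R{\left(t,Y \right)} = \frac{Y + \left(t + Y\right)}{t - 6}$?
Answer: $- \frac{29}{17220} \approx -0.0016841$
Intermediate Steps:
$R{\left(t,Y \right)} = \frac{t + 2 Y}{-6 + t}$ ($R{\left(t,Y \right)} = \frac{Y + \left(Y + t\right)}{-6 + t} = \frac{t + 2 Y}{-6 + t}$)
$V{\left(b,W \right)} = -64 + W$ ($V{\left(b,W \right)} = W - 64 = -64 + W$)
$\frac{V{\left(308,R{\left(7,14 \right)} \right)}}{17220} = \frac{-64 + \frac{7 + 2 \cdot 14}{-6 + 7}}{17220} = \left(-64 + \frac{7 + 28}{1}\right) \frac{1}{17220} = \left(-64 + 1 \cdot 35\right) \frac{1}{17220} = \left(-64 + 35\right) \frac{1}{17220} = \left(-29\right) \frac{1}{17220} = - \frac{29}{17220}$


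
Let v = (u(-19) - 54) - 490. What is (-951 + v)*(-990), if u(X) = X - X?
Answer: 1480050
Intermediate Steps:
u(X) = 0
v = -544 (v = (0 - 54) - 490 = -54 - 490 = -544)
(-951 + v)*(-990) = (-951 - 544)*(-990) = -1495*(-990) = 1480050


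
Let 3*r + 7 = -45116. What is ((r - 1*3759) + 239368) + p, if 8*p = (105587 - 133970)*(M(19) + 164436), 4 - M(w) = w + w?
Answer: -2332228711/4 ≈ -5.8306e+8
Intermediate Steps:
r = -15041 (r = -7/3 + (1/3)*(-45116) = -7/3 - 45116/3 = -15041)
M(w) = 4 - 2*w (M(w) = 4 - (w + w) = 4 - 2*w)
p = -2333110983/4 (p = ((105587 - 133970)*((4 - 2*19) + 164436))/8 = (-28383*((4 - 38) + 164436))/8 = (-28383*(-34 + 164436))/8 = (-28383*164402)/8 = (1/8)*(-4666221966) = -2333110983/4 ≈ -5.8328e+8)
((r - 1*3759) + 239368) + p = ((-15041 - 1*3759) + 239368) - 2333110983/4 = ((-15041 - 3759) + 239368) - 2333110983/4 = (-18800 + 239368) - 2333110983/4 = 220568 - 2333110983/4 = -2332228711/4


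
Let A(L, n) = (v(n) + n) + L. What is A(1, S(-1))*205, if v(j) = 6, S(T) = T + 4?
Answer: 2050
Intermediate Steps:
S(T) = 4 + T
A(L, n) = 6 + L + n (A(L, n) = (6 + n) + L = 6 + L + n)
A(1, S(-1))*205 = (6 + 1 + (4 - 1))*205 = (6 + 1 + 3)*205 = 10*205 = 2050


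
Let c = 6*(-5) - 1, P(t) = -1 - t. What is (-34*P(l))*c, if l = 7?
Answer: -8432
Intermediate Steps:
c = -31 (c = -30 - 1 = -31)
(-34*P(l))*c = -34*(-1 - 1*7)*(-31) = -34*(-1 - 7)*(-31) = -34*(-8)*(-31) = 272*(-31) = -8432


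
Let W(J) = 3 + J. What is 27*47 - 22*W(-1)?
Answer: 1225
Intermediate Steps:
27*47 - 22*W(-1) = 27*47 - 22*(3 - 1) = 1269 - 22*2 = 1269 - 44 = 1225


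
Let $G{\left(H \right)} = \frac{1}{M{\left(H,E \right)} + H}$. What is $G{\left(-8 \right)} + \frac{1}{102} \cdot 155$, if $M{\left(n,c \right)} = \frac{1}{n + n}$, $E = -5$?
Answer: $\frac{6121}{4386} \approx 1.3956$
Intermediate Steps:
$M{\left(n,c \right)} = \frac{1}{2 n}$
$G{\left(H \right)} = \frac{1}{H + \frac{1}{2 H}}$ ($G{\left(H \right)} = \frac{1}{\frac{1}{2 H} + H} = \frac{1}{H + \frac{1}{2 H}}$)
$G{\left(-8 \right)} + \frac{1}{102} \cdot 155 = 2 \left(-8\right) \frac{1}{1 + 2 \left(-8\right)^{2}} + \frac{1}{102} \cdot 155 = 2 \left(-8\right) \frac{1}{1 + 2 \cdot 64} + \frac{1}{102} \cdot 155 = 2 \left(-8\right) \frac{1}{1 + 128} + \frac{155}{102} = 2 \left(-8\right) \frac{1}{129} + \frac{155}{102} = - \frac{16}{129} + \frac{155}{102} = \frac{6121}{4386}$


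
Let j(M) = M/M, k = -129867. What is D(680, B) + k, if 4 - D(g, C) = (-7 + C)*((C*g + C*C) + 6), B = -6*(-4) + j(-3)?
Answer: -447221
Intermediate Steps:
j(M) = 1
B = 25 (B = -6*(-4) + 1 = 24 + 1 = 25)
D(g, C) = 4 - (-7 + C)*(6 + C² + C*g) (D(g, C) = 4 - (-7 + C)*((C*g + C*C) + 6) = 4 - (-7 + C)*((C*g + C²) + 6) = 4 - (-7 + C)*((C² + C*g) + 6) = 4 - (-7 + C)*(6 + C² + C*g))
D(680, B) + k = (46 - 1*25³ - 6*25 + 7*25² - 1*680*25² + 7*25*680) - 129867 = (46 - 1*15625 - 150 + 7*625 - 1*680*625 + 119000) - 129867 = (46 - 15625 - 150 + 4375 - 425000 + 119000) - 129867 = -317354 - 129867 = -447221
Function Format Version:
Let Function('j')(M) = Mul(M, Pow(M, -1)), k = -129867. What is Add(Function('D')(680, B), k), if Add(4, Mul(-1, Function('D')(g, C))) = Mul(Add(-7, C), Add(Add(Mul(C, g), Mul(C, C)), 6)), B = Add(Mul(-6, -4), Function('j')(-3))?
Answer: -447221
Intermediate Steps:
Function('j')(M) = 1
B = 25 (B = Add(Mul(-6, -4), 1) = Add(24, 1) = 25)
Function('D')(g, C) = Add(4, Mul(-1, Add(-7, C), Add(6, Pow(C, 2), Mul(C, g)))) (Function('D')(g, C) = Add(4, Mul(-1, Mul(Add(-7, C), Add(Add(Mul(C, g), Mul(C, C)), 6)))) = Add(4, Mul(-1, Mul(Add(-7, C), Add(Add(Mul(C, g), Pow(C, 2)), 6)))) = Add(4, Mul(-1, Mul(Add(-7, C), Add(Add(Pow(C, 2), Mul(C, g)), 6)))) = Add(4, Mul(-1, Mul(Add(-7, C), Add(6, Pow(C, 2), Mul(C, g))))) = Add(4, Mul(-1, Add(-7, C), Add(6, Pow(C, 2), Mul(C, g)))))
Add(Function('D')(680, B), k) = Add(Add(46, Mul(-1, Pow(25, 3)), Mul(-6, 25), Mul(7, Pow(25, 2)), Mul(-1, 680, Pow(25, 2)), Mul(7, 25, 680)), -129867) = Add(Add(46, Mul(-1, 15625), -150, Mul(7, 625), Mul(-1, 680, 625), 119000), -129867) = Add(Add(46, -15625, -150, 4375, -425000, 119000), -129867) = Add(-317354, -129867) = -447221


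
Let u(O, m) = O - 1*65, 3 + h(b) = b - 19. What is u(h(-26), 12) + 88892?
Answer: 88779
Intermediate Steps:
h(b) = -22 + b (h(b) = -3 + (b - 19) = -3 + (-19 + b) = -22 + b)
u(O, m) = -65 + O (u(O, m) = O - 65 = -65 + O)
u(h(-26), 12) + 88892 = (-65 + (-22 - 26)) + 88892 = (-65 - 48) + 88892 = -113 + 88892 = 88779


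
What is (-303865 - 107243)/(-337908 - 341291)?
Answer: 411108/679199 ≈ 0.60528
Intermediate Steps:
(-303865 - 107243)/(-337908 - 341291) = -411108/(-679199) = -411108*(-1/679199) = 411108/679199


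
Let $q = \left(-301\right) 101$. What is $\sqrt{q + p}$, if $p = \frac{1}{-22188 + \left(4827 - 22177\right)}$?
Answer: $\frac{3 i \sqrt{5280496443398}}{39538} \approx 174.36 i$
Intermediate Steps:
$p = - \frac{1}{39538}$ ($p = \frac{1}{-22188 - 17350} = \frac{1}{-39538} = - \frac{1}{39538} \approx -2.5292 \cdot 10^{-5}$)
$q = -30401$
$\sqrt{q + p} = \sqrt{-30401 - \frac{1}{39538}} = \sqrt{- \frac{1201994739}{39538}} = \frac{3 i \sqrt{5280496443398}}{39538}$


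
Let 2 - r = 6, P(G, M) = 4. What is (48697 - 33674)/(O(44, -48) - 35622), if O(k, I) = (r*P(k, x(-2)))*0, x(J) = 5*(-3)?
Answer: -15023/35622 ≈ -0.42173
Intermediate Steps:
x(J) = -15
r = -4 (r = 2 - 1*6 = 2 - 6 = -4)
O(k, I) = 0 (O(k, I) = -4*4*0 = -16*0 = 0)
(48697 - 33674)/(O(44, -48) - 35622) = (48697 - 33674)/(0 - 35622) = 15023/(-35622) = 15023*(-1/35622) = -15023/35622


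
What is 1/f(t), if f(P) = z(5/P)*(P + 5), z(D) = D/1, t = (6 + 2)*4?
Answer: 32/185 ≈ 0.17297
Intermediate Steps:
t = 32 (t = 8*4 = 32)
z(D) = D (z(D) = D*1 = D)
f(P) = 5*(5 + P)/P (f(P) = (5/P)*(P + 5) = (5/P)*(5 + P) = 5*(5 + P)/P)
1/f(t) = 1/(5 + 25/32) = 1/(185/32) = 32/185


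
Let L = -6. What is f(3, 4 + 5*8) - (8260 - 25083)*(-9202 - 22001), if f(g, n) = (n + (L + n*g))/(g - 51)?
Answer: -12598273741/24 ≈ -5.2493e+8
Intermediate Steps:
f(g, n) = (-6 + n + g*n)/(-51 + g) (f(g, n) = (n + (-6 + n*g))/(g - 51) = (n + (-6 + g*n))/(-51 + g) = (-6 + n + g*n)/(-51 + g))
f(3, 4 + 5*8) - (8260 - 25083)*(-9202 - 22001) = (-6 + (4 + 5*8) + 3*(4 + 5*8))/(-51 + 3) - (8260 - 25083)*(-9202 - 22001) = (-6 + (4 + 40) + 3*(4 + 40))/(-48) - (-16823)*(-31203) = -(-6 + 44 + 3*44)/48 - 1*524928069 = -(-6 + 44 + 132)/48 - 524928069 = -1/48*170 - 524928069 = -85/24 - 524928069 = -12598273741/24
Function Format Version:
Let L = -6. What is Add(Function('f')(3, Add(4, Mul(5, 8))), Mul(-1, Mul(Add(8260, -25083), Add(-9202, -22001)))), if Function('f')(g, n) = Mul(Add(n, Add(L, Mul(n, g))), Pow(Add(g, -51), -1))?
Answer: Rational(-12598273741, 24) ≈ -5.2493e+8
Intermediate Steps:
Function('f')(g, n) = Mul(Pow(Add(-51, g), -1), Add(-6, n, Mul(g, n))) (Function('f')(g, n) = Mul(Add(n, Add(-6, Mul(n, g))), Pow(Add(g, -51), -1)) = Mul(Add(n, Add(-6, Mul(g, n))), Pow(Add(-51, g), -1)) = Mul(Add(-6, n, Mul(g, n)), Pow(Add(-51, g), -1)) = Mul(Pow(Add(-51, g), -1), Add(-6, n, Mul(g, n))))
Add(Function('f')(3, Add(4, Mul(5, 8))), Mul(-1, Mul(Add(8260, -25083), Add(-9202, -22001)))) = Add(Mul(Pow(Add(-51, 3), -1), Add(-6, Add(4, Mul(5, 8)), Mul(3, Add(4, Mul(5, 8))))), Mul(-1, Mul(Add(8260, -25083), Add(-9202, -22001)))) = Add(Mul(Pow(-48, -1), Add(-6, Add(4, 40), Mul(3, Add(4, 40)))), Mul(-1, Mul(-16823, -31203))) = Add(Mul(Rational(-1, 48), Add(-6, 44, Mul(3, 44))), Mul(-1, 524928069)) = Add(Mul(Rational(-1, 48), Add(-6, 44, 132)), -524928069) = Add(Mul(Rational(-1, 48), 170), -524928069) = Add(Rational(-85, 24), -524928069) = Rational(-12598273741, 24)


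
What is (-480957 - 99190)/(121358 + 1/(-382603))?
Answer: -3762135299/786981947 ≈ -4.7805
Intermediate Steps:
(-480957 - 99190)/(121358 + 1/(-382603)) = -580147/(121358 - 1/382603) = -580147/46431934873/382603 = -580147*382603/46431934873 = -3762135299/786981947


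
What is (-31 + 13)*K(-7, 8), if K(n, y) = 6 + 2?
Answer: -144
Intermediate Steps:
K(n, y) = 8
(-31 + 13)*K(-7, 8) = (-31 + 13)*8 = -18*8 = -144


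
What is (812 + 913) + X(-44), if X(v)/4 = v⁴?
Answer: 14994109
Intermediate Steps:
X(v) = 4*v⁴
(812 + 913) + X(-44) = (812 + 913) + 4*(-44)⁴ = 1725 + 4*3748096 = 1725 + 14992384 = 14994109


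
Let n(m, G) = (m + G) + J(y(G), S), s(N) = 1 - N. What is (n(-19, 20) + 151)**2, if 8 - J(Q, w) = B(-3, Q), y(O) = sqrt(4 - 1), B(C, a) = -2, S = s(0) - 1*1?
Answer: 26244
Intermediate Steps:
S = 0 (S = (1 - 1*0) - 1*1 = (1 + 0) - 1 = 1 - 1 = 0)
y(O) = sqrt(3)
J(Q, w) = 10 (J(Q, w) = 8 - 1*(-2) = 8 + 2 = 10)
n(m, G) = 10 + G + m (n(m, G) = (m + G) + 10 = (G + m) + 10 = 10 + G + m)
(n(-19, 20) + 151)**2 = ((10 + 20 - 19) + 151)**2 = (11 + 151)**2 = 162**2 = 26244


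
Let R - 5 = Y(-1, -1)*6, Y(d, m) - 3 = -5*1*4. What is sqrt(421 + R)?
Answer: 18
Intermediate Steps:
Y(d, m) = -17 (Y(d, m) = 3 - 5*1*4 = 3 - 5*4 = 3 - 20 = -17)
R = -97 (R = 5 - 17*6 = 5 - 102 = -97)
sqrt(421 + R) = sqrt(421 - 97) = sqrt(324) = 18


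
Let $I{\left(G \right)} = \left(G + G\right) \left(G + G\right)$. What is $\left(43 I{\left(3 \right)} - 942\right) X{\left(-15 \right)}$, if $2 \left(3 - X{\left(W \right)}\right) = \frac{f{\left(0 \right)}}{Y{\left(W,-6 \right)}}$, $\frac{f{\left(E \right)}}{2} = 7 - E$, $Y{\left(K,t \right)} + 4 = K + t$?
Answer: $\frac{49692}{25} \approx 1987.7$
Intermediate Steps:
$Y{\left(K,t \right)} = -4 + K + t$ ($Y{\left(K,t \right)} = -4 + \left(K + t\right) = -4 + K + t$)
$f{\left(E \right)} = 14 - 2 E$ ($f{\left(E \right)} = 2 \left(7 - E\right) = 14 - 2 E$)
$X{\left(W \right)} = 3 - \frac{7}{-10 + W}$ ($X{\left(W \right)} = 3 - \frac{\left(14 - 0\right) \frac{1}{-4 + W - 6}}{2} = 3 - \frac{\left(14 + 0\right) \frac{1}{-10 + W}}{2} = 3 - \frac{14 \frac{1}{-10 + W}}{2} = 3 - \frac{7}{-10 + W}$)
$I{\left(G \right)} = 4 G^{2}$ ($I{\left(G \right)} = 2 G 2 G = 4 G^{2}$)
$\left(43 I{\left(3 \right)} - 942\right) X{\left(-15 \right)} = \left(43 \cdot 4 \cdot 3^{2} - 942\right) \frac{-37 + 3 \left(-15\right)}{-10 - 15} = \left(43 \cdot 4 \cdot 9 - 942\right) \frac{-37 - 45}{-25} = \left(43 \cdot 36 - 942\right) \left(\left(- \frac{1}{25}\right) \left(-82\right)\right) = \left(1548 - 942\right) \frac{82}{25} = 606 \cdot \frac{82}{25} = \frac{49692}{25}$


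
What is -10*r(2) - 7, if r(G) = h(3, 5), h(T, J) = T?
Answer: -37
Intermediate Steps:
r(G) = 3
-10*r(2) - 7 = -10*3 - 7 = -30 - 7 = -37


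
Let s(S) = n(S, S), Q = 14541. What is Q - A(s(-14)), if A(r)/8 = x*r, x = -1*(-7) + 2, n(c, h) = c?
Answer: 15549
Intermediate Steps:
s(S) = S
x = 9 (x = 7 + 2 = 9)
A(r) = 72*r (A(r) = 8*(9*r) = 72*r)
Q - A(s(-14)) = 14541 - 72*(-14) = 14541 - 1*(-1008) = 14541 + 1008 = 15549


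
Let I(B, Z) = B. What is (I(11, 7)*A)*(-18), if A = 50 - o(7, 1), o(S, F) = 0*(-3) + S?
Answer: -8514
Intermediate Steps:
o(S, F) = S (o(S, F) = 0 + S = S)
A = 43 (A = 50 - 1*7 = 50 - 7 = 43)
(I(11, 7)*A)*(-18) = (11*43)*(-18) = 473*(-18) = -8514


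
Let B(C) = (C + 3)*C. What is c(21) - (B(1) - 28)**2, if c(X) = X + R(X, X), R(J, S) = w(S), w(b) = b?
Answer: -534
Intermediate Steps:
B(C) = C*(3 + C) (B(C) = (3 + C)*C = C*(3 + C))
R(J, S) = S
c(X) = 2*X (c(X) = X + X = 2*X)
c(21) - (B(1) - 28)**2 = 2*21 - (1*(3 + 1) - 28)**2 = 42 - (1*4 - 28)**2 = 42 - (4 - 28)**2 = 42 - 1*(-24)**2 = 42 - 1*576 = 42 - 576 = -534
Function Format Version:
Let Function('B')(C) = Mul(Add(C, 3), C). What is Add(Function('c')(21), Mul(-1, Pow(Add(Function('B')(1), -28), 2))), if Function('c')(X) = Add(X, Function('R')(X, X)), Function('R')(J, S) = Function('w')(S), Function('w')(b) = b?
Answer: -534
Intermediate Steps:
Function('B')(C) = Mul(C, Add(3, C)) (Function('B')(C) = Mul(Add(3, C), C) = Mul(C, Add(3, C)))
Function('R')(J, S) = S
Function('c')(X) = Mul(2, X) (Function('c')(X) = Add(X, X) = Mul(2, X))
Add(Function('c')(21), Mul(-1, Pow(Add(Function('B')(1), -28), 2))) = Add(Mul(2, 21), Mul(-1, Pow(Add(Mul(1, Add(3, 1)), -28), 2))) = Add(42, Mul(-1, Pow(Add(Mul(1, 4), -28), 2))) = Add(42, Mul(-1, Pow(Add(4, -28), 2))) = Add(42, Mul(-1, Pow(-24, 2))) = Add(42, Mul(-1, 576)) = Add(42, -576) = -534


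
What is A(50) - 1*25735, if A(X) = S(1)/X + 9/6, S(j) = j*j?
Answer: -643337/25 ≈ -25733.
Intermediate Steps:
S(j) = j²
A(X) = 3/2 + 1/X (A(X) = 1²/X + 9/6 = 1/X + 9*(⅙) = 1/X + 3/2 = 3/2 + 1/X)
A(50) - 1*25735 = (3/2 + 1/50) - 1*25735 = (3/2 + 1/50) - 25735 = 38/25 - 25735 = -643337/25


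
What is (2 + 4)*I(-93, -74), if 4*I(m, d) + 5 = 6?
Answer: 3/2 ≈ 1.5000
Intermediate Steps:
I(m, d) = ¼ (I(m, d) = -5/4 + (¼)*6 = -5/4 + 3/2 = ¼)
(2 + 4)*I(-93, -74) = (2 + 4)*(¼) = 6*(¼) = 3/2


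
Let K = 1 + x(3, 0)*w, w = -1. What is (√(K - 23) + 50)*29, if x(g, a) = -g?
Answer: 1450 + 29*I*√19 ≈ 1450.0 + 126.41*I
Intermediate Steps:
K = 4 (K = 1 - 1*3*(-1) = 1 - 3*(-1) = 1 + 3 = 4)
(√(K - 23) + 50)*29 = (√(4 - 23) + 50)*29 = (√(-19) + 50)*29 = (I*√19 + 50)*29 = (50 + I*√19)*29 = 1450 + 29*I*√19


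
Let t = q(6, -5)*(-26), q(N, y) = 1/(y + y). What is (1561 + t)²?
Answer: 61121124/25 ≈ 2.4448e+6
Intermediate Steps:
q(N, y) = 1/(2*y)
t = 13/5 (t = ((½)/(-5))*(-26) = ((½)*(-⅕))*(-26) = -⅒*(-26) = 13/5 ≈ 2.6000)
(1561 + t)² = (1561 + 13/5)² = (7818/5)² = 61121124/25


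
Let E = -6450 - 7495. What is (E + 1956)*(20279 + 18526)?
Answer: -465233145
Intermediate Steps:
E = -13945
(E + 1956)*(20279 + 18526) = (-13945 + 1956)*(20279 + 18526) = -11989*38805 = -465233145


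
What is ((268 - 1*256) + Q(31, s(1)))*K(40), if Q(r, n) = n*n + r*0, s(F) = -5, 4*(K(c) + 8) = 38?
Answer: 111/2 ≈ 55.500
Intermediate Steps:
K(c) = 3/2 (K(c) = -8 + (1/4)*38 = -8 + 19/2 = 3/2)
Q(r, n) = n**2 (Q(r, n) = n**2 + 0 = n**2)
((268 - 1*256) + Q(31, s(1)))*K(40) = ((268 - 1*256) + (-5)**2)*(3/2) = ((268 - 256) + 25)*(3/2) = (12 + 25)*(3/2) = 37*(3/2) = 111/2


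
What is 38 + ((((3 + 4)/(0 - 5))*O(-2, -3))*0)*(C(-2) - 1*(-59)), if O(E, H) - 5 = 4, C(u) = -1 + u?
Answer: 38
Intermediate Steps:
O(E, H) = 9 (O(E, H) = 5 + 4 = 9)
38 + ((((3 + 4)/(0 - 5))*O(-2, -3))*0)*(C(-2) - 1*(-59)) = 38 + ((((3 + 4)/(0 - 5))*9)*0)*((-1 - 2) - 1*(-59)) = 38 + (((7/(-5))*9)*0)*(-3 + 59) = 38 + (((7*(-1/5))*9)*0)*56 = 38 + (-7/5*9*0)*56 = 38 - 63/5*0*56 = 38 + 0*56 = 38 + 0 = 38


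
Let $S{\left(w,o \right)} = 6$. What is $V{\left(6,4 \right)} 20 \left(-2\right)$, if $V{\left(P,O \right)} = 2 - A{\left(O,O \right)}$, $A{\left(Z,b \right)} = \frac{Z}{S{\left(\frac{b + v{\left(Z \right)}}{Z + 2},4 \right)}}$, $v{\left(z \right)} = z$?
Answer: $- \frac{160}{3} \approx -53.333$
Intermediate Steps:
$A{\left(Z,b \right)} = \frac{Z}{6}$
$V{\left(P,O \right)} = 2 - \frac{O}{6}$
$V{\left(6,4 \right)} 20 \left(-2\right) = \left(2 - \frac{2}{3}\right) 20 \left(-2\right) = \frac{4}{3} \cdot 20 \left(-2\right) = \frac{80}{3} \left(-2\right) = - \frac{160}{3}$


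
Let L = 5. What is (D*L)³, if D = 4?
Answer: 8000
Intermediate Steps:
(D*L)³ = (4*5)³ = 20³ = 8000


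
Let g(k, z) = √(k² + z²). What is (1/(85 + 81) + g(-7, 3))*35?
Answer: 35/166 + 35*√58 ≈ 266.76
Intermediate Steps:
(1/(85 + 81) + g(-7, 3))*35 = (1/(85 + 81) + √((-7)² + 3²))*35 = (1/166 + √(49 + 9))*35 = (1/166 + √58)*35 = 35/166 + 35*√58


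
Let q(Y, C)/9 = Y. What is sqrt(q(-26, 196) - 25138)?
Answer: 2*I*sqrt(6343) ≈ 159.29*I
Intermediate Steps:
q(Y, C) = 9*Y
sqrt(q(-26, 196) - 25138) = sqrt(9*(-26) - 25138) = sqrt(-234 - 25138) = sqrt(-25372) = 2*I*sqrt(6343)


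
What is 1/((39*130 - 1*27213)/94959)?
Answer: -31653/7381 ≈ -4.2884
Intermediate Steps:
1/((39*130 - 1*27213)/94959) = 1/((5070 - 27213)*(1/94959)) = 1/(-22143*1/94959) = 1/(-7381/31653) = -31653/7381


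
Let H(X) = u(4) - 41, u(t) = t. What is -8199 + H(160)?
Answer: -8236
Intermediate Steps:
H(X) = -37 (H(X) = 4 - 41 = -37)
-8199 + H(160) = -8199 - 37 = -8236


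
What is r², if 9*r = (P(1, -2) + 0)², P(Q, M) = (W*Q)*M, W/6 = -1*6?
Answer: 331776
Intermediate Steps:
W = -36 (W = 6*(-1*6) = 6*(-6) = -36)
P(Q, M) = -36*M*Q (P(Q, M) = (-36*Q)*M = -36*M*Q)
r = 576 (r = (-36*(-2)*1 + 0)²/9 = (72 + 0)²/9 = (⅑)*72² = (⅑)*5184 = 576)
r² = 576² = 331776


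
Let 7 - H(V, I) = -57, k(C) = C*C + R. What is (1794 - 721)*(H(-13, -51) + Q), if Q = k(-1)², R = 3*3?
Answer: 175972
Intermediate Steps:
R = 9
k(C) = 9 + C² (k(C) = C*C + 9 = C² + 9 = 9 + C²)
H(V, I) = 64 (H(V, I) = 7 - 1*(-57) = 7 + 57 = 64)
Q = 100 (Q = (9 + (-1)²)² = (9 + 1)² = 10² = 100)
(1794 - 721)*(H(-13, -51) + Q) = (1794 - 721)*(64 + 100) = 1073*164 = 175972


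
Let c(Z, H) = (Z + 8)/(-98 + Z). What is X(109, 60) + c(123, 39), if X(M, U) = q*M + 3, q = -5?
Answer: -13419/25 ≈ -536.76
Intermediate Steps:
c(Z, H) = (8 + Z)/(-98 + Z)
X(M, U) = 3 - 5*M (X(M, U) = -5*M + 3 = 3 - 5*M)
X(109, 60) + c(123, 39) = (3 - 5*109) + (8 + 123)/(-98 + 123) = (3 - 545) + 131/25 = -542 + (1/25)*131 = -542 + 131/25 = -13419/25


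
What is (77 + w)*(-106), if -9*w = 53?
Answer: -67840/9 ≈ -7537.8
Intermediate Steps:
w = -53/9 (w = -⅑*53 = -53/9 ≈ -5.8889)
(77 + w)*(-106) = (77 - 53/9)*(-106) = (640/9)*(-106) = -67840/9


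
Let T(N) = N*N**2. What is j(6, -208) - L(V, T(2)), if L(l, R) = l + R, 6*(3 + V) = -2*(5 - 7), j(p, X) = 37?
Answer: 94/3 ≈ 31.333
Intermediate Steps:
T(N) = N**3
V = -7/3 (V = -3 + (-2*(5 - 7))/6 = -3 + (-2*(-2))/6 = -3 + (1/6)*4 = -3 + 2/3 = -7/3 ≈ -2.3333)
L(l, R) = R + l
j(6, -208) - L(V, T(2)) = 37 - (2**3 - 7/3) = 37 - (8 - 7/3) = 37 - 1*17/3 = 37 - 17/3 = 94/3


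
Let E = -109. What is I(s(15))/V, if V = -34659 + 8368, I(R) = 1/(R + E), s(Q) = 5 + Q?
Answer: 1/2339899 ≈ 4.2737e-7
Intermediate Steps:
I(R) = 1/(-109 + R) (I(R) = 1/(R - 109) = 1/(-109 + R))
V = -26291
I(s(15))/V = 1/((-109 + (5 + 15))*(-26291)) = -1/26291/(-109 + 20) = -1/26291/(-89) = -1/89*(-1/26291) = 1/2339899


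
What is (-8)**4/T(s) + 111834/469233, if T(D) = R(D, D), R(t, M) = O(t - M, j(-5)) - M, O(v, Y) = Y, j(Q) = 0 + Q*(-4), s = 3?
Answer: 71254798/295443 ≈ 241.18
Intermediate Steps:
j(Q) = -4*Q (j(Q) = 0 - 4*Q = -4*Q)
R(t, M) = 20 - M (R(t, M) = -4*(-5) - M = 20 - M)
T(D) = 20 - D
(-8)**4/T(s) + 111834/469233 = (-8)**4/(20 - 1*3) + 111834/469233 = 4096/(20 - 3) + 111834*(1/469233) = 4096/17 + 4142/17379 = 71254798/295443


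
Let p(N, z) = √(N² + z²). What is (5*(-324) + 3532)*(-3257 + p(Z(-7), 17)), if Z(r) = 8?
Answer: -6227384 + 1912*√353 ≈ -6.1915e+6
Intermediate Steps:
(5*(-324) + 3532)*(-3257 + p(Z(-7), 17)) = (5*(-324) + 3532)*(-3257 + √(8² + 17²)) = (-1620 + 3532)*(-3257 + √(64 + 289)) = 1912*(-3257 + √353) = -6227384 + 1912*√353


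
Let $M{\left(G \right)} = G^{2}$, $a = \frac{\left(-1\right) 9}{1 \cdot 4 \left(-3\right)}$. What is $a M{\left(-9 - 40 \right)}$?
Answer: $\frac{7203}{4} \approx 1800.8$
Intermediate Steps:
$a = \frac{3}{4}$ ($a = - \frac{9}{4 \left(-3\right)} = - \frac{9}{-12} = \left(-9\right) \left(- \frac{1}{12}\right) = \frac{3}{4} \approx 0.75$)
$a M{\left(-9 - 40 \right)} = \frac{3 \left(-9 - 40\right)^{2}}{4} = \frac{3 \left(-49\right)^{2}}{4} = \frac{3}{4} \cdot 2401 = \frac{7203}{4}$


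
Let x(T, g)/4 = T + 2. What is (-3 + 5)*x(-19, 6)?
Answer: -136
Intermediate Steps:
x(T, g) = 8 + 4*T (x(T, g) = 4*(T + 2) = 4*(2 + T) = 8 + 4*T)
(-3 + 5)*x(-19, 6) = (-3 + 5)*(8 + 4*(-19)) = 2*(8 - 76) = 2*(-68) = -136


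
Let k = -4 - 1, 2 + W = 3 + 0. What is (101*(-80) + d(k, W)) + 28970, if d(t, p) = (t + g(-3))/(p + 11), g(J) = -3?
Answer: 62668/3 ≈ 20889.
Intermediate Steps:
W = 1 (W = -2 + (3 + 0) = -2 + 3 = 1)
k = -5
d(t, p) = (-3 + t)/(11 + p) (d(t, p) = (t - 3)/(p + 11) = (-3 + t)/(11 + p))
(101*(-80) + d(k, W)) + 28970 = (101*(-80) + (-3 - 5)/(11 + 1)) + 28970 = (-8080 - 8/12) + 28970 = (-8080 + (1/12)*(-8)) + 28970 = (-8080 - 2/3) + 28970 = -24242/3 + 28970 = 62668/3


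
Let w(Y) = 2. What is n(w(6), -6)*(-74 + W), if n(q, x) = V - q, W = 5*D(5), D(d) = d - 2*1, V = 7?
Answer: -295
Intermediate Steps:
D(d) = -2 + d (D(d) = d - 2 = -2 + d)
W = 15 (W = 5*(-2 + 5) = 5*3 = 15)
n(q, x) = 7 - q
n(w(6), -6)*(-74 + W) = (7 - 1*2)*(-74 + 15) = (7 - 2)*(-59) = 5*(-59) = -295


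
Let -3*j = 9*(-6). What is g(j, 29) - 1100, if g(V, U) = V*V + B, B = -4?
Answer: -780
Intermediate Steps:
j = 18 (j = -3*(-6) = -1/3*(-54) = 18)
g(V, U) = -4 + V**2 (g(V, U) = V*V - 4 = V**2 - 4 = -4 + V**2)
g(j, 29) - 1100 = (-4 + 18**2) - 1100 = (-4 + 324) - 1100 = 320 - 1100 = -780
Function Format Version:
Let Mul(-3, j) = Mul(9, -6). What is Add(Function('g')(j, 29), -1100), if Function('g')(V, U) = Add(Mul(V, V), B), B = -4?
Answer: -780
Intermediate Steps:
j = 18 (j = Mul(Rational(-1, 3), Mul(9, -6)) = Mul(Rational(-1, 3), -54) = 18)
Function('g')(V, U) = Add(-4, Pow(V, 2)) (Function('g')(V, U) = Add(Mul(V, V), -4) = Add(Pow(V, 2), -4) = Add(-4, Pow(V, 2)))
Add(Function('g')(j, 29), -1100) = Add(Add(-4, Pow(18, 2)), -1100) = Add(Add(-4, 324), -1100) = Add(320, -1100) = -780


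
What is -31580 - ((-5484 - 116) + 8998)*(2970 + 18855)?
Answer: -74192930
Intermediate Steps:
-31580 - ((-5484 - 116) + 8998)*(2970 + 18855) = -31580 - (-5600 + 8998)*21825 = -31580 - 3398*21825 = -31580 - 1*74161350 = -31580 - 74161350 = -74192930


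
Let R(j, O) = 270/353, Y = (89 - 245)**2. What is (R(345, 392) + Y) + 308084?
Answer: 117344530/353 ≈ 3.3242e+5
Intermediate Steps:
Y = 24336 (Y = (-156)**2 = 24336)
R(j, O) = 270/353 (R(j, O) = 270*(1/353) = 270/353)
(R(345, 392) + Y) + 308084 = (270/353 + 24336) + 308084 = 8590878/353 + 308084 = 117344530/353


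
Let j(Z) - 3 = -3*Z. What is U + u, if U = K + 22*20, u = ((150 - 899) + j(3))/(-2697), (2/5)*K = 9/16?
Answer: 38119285/86304 ≈ 441.69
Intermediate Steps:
K = 45/32 (K = 5*(9/16)/2 = 5*(9*(1/16))/2 = (5/2)*(9/16) = 45/32 ≈ 1.4063)
j(Z) = 3 - 3*Z
u = 755/2697 (u = ((150 - 899) + (3 - 3*3))/(-2697) = (-749 + (3 - 9))*(-1/2697) = (-749 - 6)*(-1/2697) = -755*(-1/2697) = 755/2697 ≈ 0.27994)
U = 14125/32 (U = 45/32 + 22*20 = 45/32 + 440 = 14125/32 ≈ 441.41)
U + u = 14125/32 + 755/2697 = 38119285/86304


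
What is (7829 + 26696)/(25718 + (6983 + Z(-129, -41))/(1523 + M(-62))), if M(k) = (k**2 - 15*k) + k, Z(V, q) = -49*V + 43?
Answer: 215263375/160365077 ≈ 1.3423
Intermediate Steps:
Z(V, q) = 43 - 49*V
M(k) = k**2 - 14*k
(7829 + 26696)/(25718 + (6983 + Z(-129, -41))/(1523 + M(-62))) = (7829 + 26696)/(25718 + (6983 + (43 - 49*(-129)))/(1523 - 62*(-14 - 62))) = 34525/(25718 + (6983 + (43 + 6321))/(1523 - 62*(-76))) = 34525/(25718 + (6983 + 6364)/(1523 + 4712)) = 34525/(25718 + 13347/6235) = 34525/(160365077/6235) = 34525*(6235/160365077) = 215263375/160365077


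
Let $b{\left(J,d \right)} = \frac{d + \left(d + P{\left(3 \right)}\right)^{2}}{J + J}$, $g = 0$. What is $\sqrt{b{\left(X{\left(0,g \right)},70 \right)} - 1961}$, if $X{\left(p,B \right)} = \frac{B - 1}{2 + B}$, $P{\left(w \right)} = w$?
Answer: $8 i \sqrt{115} \approx 85.79 i$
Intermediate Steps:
$X{\left(p,B \right)} = \frac{-1 + B}{2 + B}$
$b{\left(J,d \right)} = \frac{d + \left(3 + d\right)^{2}}{2 J}$ ($b{\left(J,d \right)} = \frac{d + \left(d + 3\right)^{2}}{J + J} = \frac{d + \left(3 + d\right)^{2}}{2 J}$)
$\sqrt{b{\left(X{\left(0,g \right)},70 \right)} - 1961} = \sqrt{\frac{70 + \left(3 + 70\right)^{2}}{2 \frac{-1 + 0}{2 + 0}} - 1961} = \sqrt{\frac{70 + 73^{2}}{2 \cdot \frac{1}{2} \left(-1\right)} - 1961} = \sqrt{\frac{70 + 5329}{2 \cdot \frac{1}{2} \left(-1\right)} - 1961} = \sqrt{\frac{1}{2} \frac{1}{- \frac{1}{2}} \cdot 5399 - 1961} = \sqrt{\frac{1}{2} \left(-2\right) 5399 - 1961} = \sqrt{-5399 - 1961} = \sqrt{-7360} = 8 i \sqrt{115}$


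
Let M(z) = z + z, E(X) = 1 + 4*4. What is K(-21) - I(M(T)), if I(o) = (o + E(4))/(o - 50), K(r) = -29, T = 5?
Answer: -1133/40 ≈ -28.325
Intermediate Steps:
E(X) = 17 (E(X) = 1 + 16 = 17)
M(z) = 2*z
I(o) = (17 + o)/(-50 + o) (I(o) = (o + 17)/(o - 50) = (17 + o)/(-50 + o))
K(-21) - I(M(T)) = -29 - (17 + 2*5)/(-50 + 2*5) = -29 - (17 + 10)/(-50 + 10) = -29 - 27/(-40) = -29 - (-1)*27/40 = -29 - 1*(-27/40) = -29 + 27/40 = -1133/40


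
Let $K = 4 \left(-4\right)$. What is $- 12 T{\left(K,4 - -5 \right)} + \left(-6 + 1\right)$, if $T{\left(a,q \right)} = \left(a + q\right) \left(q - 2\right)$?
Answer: $583$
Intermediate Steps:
$K = -16$
$T{\left(a,q \right)} = \left(-2 + q\right) \left(a + q\right)$ ($T{\left(a,q \right)} = \left(a + q\right) \left(-2 + q\right) = \left(-2 + q\right) \left(a + q\right)$)
$- 12 T{\left(K,4 - -5 \right)} + \left(-6 + 1\right) = - 12 \left(\left(4 - -5\right)^{2} - -32 - 2 \left(4 - -5\right) - 16 \left(4 - -5\right)\right) + \left(-6 + 1\right) = - 12 \left(\left(4 + 5\right)^{2} + 32 - 2 \left(4 + 5\right) - 16 \left(4 + 5\right)\right) - 5 = - 12 \left(9^{2} + 32 - 18 - 144\right) - 5 = - 12 \left(81 + 32 - 18 - 144\right) - 5 = \left(-12\right) \left(-49\right) - 5 = 588 - 5 = 583$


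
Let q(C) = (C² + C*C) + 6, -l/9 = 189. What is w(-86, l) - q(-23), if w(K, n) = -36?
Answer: -1100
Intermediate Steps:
l = -1701 (l = -9*189 = -1701)
q(C) = 6 + 2*C² (q(C) = (C² + C²) + 6 = 2*C² + 6 = 6 + 2*C²)
w(-86, l) - q(-23) = -36 - (6 + 2*(-23)²) = -36 - (6 + 2*529) = -36 - (6 + 1058) = -36 - 1*1064 = -36 - 1064 = -1100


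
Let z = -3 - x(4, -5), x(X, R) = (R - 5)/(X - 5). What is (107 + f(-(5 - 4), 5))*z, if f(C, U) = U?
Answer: -1456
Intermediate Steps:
x(X, R) = (-5 + R)/(-5 + X)
z = -13 (z = -3 - (-5 - 5)/(-5 + 4) = -3 - (-10)/(-1) = -3 - (-1)*(-10) = -3 - 1*10 = -3 - 10 = -13)
(107 + f(-(5 - 4), 5))*z = (107 + 5)*(-13) = 112*(-13) = -1456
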